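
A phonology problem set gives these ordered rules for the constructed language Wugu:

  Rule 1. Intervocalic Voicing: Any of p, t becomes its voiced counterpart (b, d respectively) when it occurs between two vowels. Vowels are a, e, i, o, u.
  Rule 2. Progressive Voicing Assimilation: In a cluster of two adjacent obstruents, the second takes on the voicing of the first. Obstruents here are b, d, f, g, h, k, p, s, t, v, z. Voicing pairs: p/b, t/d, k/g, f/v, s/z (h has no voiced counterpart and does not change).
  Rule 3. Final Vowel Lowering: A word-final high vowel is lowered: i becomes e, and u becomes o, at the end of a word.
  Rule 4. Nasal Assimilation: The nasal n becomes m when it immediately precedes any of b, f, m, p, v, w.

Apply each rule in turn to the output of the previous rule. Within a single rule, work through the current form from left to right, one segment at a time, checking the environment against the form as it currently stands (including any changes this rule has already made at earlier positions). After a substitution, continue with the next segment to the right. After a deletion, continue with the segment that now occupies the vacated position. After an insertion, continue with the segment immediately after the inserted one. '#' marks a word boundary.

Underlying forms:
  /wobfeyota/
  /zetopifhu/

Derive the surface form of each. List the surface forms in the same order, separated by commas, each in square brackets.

/wobfeyota/:
  Rule 1 Intervocalic Voicing: [wobfeyota] → [wobfeyoda]
  Rule 2 Progressive Voicing Assimilation: [wobfeyoda] → [wobveyoda]
  Rule 3 Final Vowel Lowering: no change — [wobveyoda]
  Rule 4 Nasal Assimilation: no change — [wobveyoda]
/zetopifhu/:
  Rule 1 Intervocalic Voicing: [zetopifhu] → [zedobifhu]
  Rule 2 Progressive Voicing Assimilation: no change — [zedobifhu]
  Rule 3 Final Vowel Lowering: [zedobifhu] → [zedobifho]
  Rule 4 Nasal Assimilation: no change — [zedobifho]

[wobveyoda], [zedobifho]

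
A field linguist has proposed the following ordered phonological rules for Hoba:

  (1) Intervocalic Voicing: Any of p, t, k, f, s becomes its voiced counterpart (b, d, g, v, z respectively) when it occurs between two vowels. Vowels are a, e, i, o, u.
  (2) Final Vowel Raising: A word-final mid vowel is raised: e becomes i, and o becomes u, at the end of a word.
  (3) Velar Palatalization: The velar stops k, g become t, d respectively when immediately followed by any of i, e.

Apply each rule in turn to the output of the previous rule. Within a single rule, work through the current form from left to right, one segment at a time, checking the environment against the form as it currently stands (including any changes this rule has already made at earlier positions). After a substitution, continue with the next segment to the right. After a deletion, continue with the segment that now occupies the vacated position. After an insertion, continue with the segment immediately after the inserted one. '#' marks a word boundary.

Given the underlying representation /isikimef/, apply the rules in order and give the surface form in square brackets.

[izidimef]

(1) Intervocalic Voicing: [isikimef] → [izigimef]
(2) Final Vowel Raising: no change — [izigimef]
(3) Velar Palatalization: [izigimef] → [izidimef]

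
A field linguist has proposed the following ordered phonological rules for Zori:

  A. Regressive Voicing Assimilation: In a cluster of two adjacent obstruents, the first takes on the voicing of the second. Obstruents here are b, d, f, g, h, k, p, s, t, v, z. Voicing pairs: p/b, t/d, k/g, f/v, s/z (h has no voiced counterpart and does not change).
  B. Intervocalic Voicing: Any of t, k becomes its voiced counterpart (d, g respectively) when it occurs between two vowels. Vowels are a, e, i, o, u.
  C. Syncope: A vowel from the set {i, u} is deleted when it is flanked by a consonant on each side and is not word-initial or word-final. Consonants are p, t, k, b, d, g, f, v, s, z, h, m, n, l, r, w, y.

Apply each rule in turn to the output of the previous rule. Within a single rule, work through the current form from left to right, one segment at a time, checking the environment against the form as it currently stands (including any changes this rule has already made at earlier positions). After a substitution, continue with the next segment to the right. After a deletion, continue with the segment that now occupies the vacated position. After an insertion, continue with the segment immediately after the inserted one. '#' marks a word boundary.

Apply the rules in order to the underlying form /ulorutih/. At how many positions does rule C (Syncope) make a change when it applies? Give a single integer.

2

A Regressive Voicing Assimilation: no change — [ulorutih]
B Intervocalic Voicing: [ulorutih] → [ulorudih]
C Syncope: [ulorudih] → [ulordh]
Rule C changed 2 position(s).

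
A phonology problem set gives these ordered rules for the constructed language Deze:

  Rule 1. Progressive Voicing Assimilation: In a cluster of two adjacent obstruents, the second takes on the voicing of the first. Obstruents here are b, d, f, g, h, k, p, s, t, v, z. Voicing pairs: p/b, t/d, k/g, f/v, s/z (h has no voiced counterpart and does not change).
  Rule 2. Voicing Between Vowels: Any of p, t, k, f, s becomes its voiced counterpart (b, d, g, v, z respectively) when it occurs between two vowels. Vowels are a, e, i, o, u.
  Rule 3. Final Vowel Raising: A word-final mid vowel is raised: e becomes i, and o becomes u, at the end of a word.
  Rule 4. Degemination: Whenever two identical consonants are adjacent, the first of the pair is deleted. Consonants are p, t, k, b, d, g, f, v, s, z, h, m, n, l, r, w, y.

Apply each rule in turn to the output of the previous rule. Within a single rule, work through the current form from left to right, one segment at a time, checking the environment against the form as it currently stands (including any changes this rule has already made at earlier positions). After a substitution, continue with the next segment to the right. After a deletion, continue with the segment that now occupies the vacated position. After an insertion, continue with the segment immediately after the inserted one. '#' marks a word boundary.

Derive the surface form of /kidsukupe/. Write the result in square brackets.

[kidzugubi]

Rule 1 Progressive Voicing Assimilation: [kidsukupe] → [kidzukupe]
Rule 2 Voicing Between Vowels: [kidzukupe] → [kidzugube]
Rule 3 Final Vowel Raising: [kidzugube] → [kidzugubi]
Rule 4 Degemination: no change — [kidzugubi]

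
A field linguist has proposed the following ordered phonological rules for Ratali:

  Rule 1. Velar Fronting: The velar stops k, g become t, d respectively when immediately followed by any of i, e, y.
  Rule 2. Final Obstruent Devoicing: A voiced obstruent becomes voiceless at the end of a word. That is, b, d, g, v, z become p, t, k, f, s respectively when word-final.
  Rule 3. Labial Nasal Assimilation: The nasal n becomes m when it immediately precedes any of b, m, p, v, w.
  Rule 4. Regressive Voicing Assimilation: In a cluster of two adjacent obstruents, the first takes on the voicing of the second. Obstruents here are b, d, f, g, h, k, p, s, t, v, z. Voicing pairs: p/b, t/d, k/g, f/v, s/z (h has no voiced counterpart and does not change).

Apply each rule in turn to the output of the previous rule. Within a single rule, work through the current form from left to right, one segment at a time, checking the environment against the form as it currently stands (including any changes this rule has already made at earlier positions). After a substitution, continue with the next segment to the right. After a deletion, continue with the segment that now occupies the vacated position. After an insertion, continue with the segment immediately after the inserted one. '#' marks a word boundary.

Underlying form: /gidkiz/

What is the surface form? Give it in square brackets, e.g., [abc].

Rule 1 Velar Fronting: [gidkiz] → [didtiz]
Rule 2 Final Obstruent Devoicing: [didtiz] → [didtis]
Rule 3 Labial Nasal Assimilation: no change — [didtis]
Rule 4 Regressive Voicing Assimilation: [didtis] → [dittis]

[dittis]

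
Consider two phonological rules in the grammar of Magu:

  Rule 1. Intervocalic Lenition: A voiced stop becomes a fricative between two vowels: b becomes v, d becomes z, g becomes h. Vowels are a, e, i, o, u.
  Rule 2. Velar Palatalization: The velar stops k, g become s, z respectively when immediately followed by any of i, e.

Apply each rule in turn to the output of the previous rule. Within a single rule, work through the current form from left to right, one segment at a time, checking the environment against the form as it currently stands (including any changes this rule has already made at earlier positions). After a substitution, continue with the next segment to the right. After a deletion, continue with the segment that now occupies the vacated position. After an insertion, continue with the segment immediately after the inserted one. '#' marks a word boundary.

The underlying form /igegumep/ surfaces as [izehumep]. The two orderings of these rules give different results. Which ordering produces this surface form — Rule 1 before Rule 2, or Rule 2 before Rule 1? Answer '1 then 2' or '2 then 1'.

2 then 1

Order 1 then 2:
  1 Intervocalic Lenition: [igegumep] → [ihehumep]
  2 Velar Palatalization: no change — [ihehumep]
  result: [ihehumep]
Order 2 then 1:
  2 Velar Palatalization: [igegumep] → [izegumep]
  1 Intervocalic Lenition: [izegumep] → [izehumep]
  result: [izehumep]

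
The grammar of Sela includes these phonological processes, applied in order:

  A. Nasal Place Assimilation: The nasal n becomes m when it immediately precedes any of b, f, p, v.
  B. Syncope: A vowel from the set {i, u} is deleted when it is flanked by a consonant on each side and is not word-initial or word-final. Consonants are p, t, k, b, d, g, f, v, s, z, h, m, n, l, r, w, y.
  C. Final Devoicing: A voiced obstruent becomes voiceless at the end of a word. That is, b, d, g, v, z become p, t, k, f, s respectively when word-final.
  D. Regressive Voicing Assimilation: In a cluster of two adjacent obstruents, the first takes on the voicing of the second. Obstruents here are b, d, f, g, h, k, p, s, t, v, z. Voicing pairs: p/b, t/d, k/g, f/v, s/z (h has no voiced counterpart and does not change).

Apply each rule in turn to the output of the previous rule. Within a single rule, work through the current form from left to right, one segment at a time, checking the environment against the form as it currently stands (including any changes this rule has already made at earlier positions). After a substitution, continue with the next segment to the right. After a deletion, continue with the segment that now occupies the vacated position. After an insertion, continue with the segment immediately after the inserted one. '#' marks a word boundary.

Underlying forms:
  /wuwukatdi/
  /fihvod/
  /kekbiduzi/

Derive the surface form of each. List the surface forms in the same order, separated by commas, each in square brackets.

/wuwukatdi/:
  A Nasal Place Assimilation: no change — [wuwukatdi]
  B Syncope: [wuwukatdi] → [wwkatdi]
  C Final Devoicing: no change — [wwkatdi]
  D Regressive Voicing Assimilation: [wwkatdi] → [wwkaddi]
/fihvod/:
  A Nasal Place Assimilation: no change — [fihvod]
  B Syncope: [fihvod] → [fhvod]
  C Final Devoicing: [fhvod] → [fhvot]
  D Regressive Voicing Assimilation: no change — [fhvot]
/kekbiduzi/:
  A Nasal Place Assimilation: no change — [kekbiduzi]
  B Syncope: [kekbiduzi] → [kekbdzi]
  C Final Devoicing: no change — [kekbdzi]
  D Regressive Voicing Assimilation: [kekbdzi] → [kegbdzi]

[wwkaddi], [fhvot], [kegbdzi]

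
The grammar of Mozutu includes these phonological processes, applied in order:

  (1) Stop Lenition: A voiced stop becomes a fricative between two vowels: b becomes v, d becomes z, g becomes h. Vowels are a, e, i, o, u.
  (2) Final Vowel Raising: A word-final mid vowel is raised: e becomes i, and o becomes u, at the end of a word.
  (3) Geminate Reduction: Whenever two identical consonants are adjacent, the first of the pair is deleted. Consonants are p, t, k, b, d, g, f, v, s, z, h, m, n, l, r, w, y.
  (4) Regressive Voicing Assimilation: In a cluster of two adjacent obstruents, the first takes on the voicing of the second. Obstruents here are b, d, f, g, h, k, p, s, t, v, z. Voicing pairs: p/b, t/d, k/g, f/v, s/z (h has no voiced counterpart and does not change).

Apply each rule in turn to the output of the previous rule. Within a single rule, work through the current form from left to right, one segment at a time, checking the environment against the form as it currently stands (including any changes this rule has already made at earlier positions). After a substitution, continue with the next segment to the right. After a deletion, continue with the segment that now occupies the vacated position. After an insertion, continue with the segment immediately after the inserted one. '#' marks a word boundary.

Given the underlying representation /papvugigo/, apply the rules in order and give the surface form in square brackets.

(1) Stop Lenition: [papvugigo] → [papvuhiho]
(2) Final Vowel Raising: [papvuhiho] → [papvuhihu]
(3) Geminate Reduction: no change — [papvuhihu]
(4) Regressive Voicing Assimilation: [papvuhihu] → [pabvuhihu]

[pabvuhihu]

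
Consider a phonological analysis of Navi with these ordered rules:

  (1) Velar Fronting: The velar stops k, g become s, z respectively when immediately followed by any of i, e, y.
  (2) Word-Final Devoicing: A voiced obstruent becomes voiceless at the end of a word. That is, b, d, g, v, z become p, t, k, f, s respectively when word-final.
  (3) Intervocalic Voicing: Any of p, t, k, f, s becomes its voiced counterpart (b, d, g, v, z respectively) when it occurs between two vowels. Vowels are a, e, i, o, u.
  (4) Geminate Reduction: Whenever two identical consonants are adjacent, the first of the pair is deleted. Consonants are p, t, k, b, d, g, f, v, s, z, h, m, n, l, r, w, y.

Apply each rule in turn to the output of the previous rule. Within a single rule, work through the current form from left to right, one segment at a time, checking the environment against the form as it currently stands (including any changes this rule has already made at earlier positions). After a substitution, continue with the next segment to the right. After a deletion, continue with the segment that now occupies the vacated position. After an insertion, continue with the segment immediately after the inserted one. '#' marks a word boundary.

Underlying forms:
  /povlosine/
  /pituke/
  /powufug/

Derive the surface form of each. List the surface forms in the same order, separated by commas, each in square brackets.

/povlosine/:
  (1) Velar Fronting: no change — [povlosine]
  (2) Word-Final Devoicing: no change — [povlosine]
  (3) Intervocalic Voicing: [povlosine] → [povlozine]
  (4) Geminate Reduction: no change — [povlozine]
/pituke/:
  (1) Velar Fronting: [pituke] → [pituse]
  (2) Word-Final Devoicing: no change — [pituse]
  (3) Intervocalic Voicing: [pituse] → [piduze]
  (4) Geminate Reduction: no change — [piduze]
/powufug/:
  (1) Velar Fronting: no change — [powufug]
  (2) Word-Final Devoicing: [powufug] → [powufuk]
  (3) Intervocalic Voicing: [powufuk] → [powuvuk]
  (4) Geminate Reduction: no change — [powuvuk]

[povlozine], [piduze], [powuvuk]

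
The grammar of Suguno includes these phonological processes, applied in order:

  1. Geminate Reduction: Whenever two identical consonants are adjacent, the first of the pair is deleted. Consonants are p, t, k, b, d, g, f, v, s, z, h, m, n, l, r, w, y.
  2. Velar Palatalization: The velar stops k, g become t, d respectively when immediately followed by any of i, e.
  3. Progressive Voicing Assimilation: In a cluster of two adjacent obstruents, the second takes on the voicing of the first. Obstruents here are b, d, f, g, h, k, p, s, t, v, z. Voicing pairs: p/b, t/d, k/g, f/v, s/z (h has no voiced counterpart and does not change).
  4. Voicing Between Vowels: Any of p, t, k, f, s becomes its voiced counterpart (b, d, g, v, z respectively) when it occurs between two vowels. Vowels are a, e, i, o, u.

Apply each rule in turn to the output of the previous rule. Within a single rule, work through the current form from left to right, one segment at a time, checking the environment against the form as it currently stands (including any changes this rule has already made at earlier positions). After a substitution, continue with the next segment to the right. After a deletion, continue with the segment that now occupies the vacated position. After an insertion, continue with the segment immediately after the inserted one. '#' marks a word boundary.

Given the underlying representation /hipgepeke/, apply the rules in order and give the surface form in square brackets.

1 Geminate Reduction: no change — [hipgepeke]
2 Velar Palatalization: [hipgepeke] → [hipdepete]
3 Progressive Voicing Assimilation: [hipdepete] → [hiptepete]
4 Voicing Between Vowels: [hiptepete] → [hiptebede]

[hiptebede]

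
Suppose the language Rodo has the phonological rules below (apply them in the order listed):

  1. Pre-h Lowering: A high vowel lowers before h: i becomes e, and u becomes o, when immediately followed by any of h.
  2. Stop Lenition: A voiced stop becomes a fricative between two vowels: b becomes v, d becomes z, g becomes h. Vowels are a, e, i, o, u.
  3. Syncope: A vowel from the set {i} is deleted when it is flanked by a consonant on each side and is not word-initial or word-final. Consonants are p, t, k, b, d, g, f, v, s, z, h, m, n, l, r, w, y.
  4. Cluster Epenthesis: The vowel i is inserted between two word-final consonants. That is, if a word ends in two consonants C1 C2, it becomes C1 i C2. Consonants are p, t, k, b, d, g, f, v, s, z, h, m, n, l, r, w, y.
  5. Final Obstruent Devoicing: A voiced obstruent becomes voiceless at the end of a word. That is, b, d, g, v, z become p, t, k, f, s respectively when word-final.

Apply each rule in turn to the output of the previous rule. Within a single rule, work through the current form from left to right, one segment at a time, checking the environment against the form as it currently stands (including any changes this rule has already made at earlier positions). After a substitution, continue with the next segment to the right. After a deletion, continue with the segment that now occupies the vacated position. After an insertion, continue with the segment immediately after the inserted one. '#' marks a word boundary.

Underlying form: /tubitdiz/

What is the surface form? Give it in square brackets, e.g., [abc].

1 Pre-h Lowering: no change — [tubitdiz]
2 Stop Lenition: [tubitdiz] → [tuvitdiz]
3 Syncope: [tuvitdiz] → [tuvtdz]
4 Cluster Epenthesis: [tuvtdz] → [tuvtdiz]
5 Final Obstruent Devoicing: [tuvtdiz] → [tuvtdis]

[tuvtdis]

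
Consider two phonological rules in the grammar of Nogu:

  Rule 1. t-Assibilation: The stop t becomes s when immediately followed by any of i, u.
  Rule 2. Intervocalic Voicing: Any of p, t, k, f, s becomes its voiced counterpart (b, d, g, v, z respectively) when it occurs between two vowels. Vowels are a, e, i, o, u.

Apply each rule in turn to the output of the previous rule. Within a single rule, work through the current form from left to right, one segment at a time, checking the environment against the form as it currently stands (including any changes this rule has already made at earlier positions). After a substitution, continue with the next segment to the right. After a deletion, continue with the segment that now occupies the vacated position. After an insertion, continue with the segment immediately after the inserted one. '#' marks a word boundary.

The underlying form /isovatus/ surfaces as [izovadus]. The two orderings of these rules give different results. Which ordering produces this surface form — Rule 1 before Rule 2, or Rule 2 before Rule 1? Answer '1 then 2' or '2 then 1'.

2 then 1

Order 1 then 2:
  1 t-Assibilation: [isovatus] → [isovasus]
  2 Intervocalic Voicing: [isovasus] → [izovazus]
  result: [izovazus]
Order 2 then 1:
  2 Intervocalic Voicing: [isovatus] → [izovadus]
  1 t-Assibilation: no change — [izovadus]
  result: [izovadus]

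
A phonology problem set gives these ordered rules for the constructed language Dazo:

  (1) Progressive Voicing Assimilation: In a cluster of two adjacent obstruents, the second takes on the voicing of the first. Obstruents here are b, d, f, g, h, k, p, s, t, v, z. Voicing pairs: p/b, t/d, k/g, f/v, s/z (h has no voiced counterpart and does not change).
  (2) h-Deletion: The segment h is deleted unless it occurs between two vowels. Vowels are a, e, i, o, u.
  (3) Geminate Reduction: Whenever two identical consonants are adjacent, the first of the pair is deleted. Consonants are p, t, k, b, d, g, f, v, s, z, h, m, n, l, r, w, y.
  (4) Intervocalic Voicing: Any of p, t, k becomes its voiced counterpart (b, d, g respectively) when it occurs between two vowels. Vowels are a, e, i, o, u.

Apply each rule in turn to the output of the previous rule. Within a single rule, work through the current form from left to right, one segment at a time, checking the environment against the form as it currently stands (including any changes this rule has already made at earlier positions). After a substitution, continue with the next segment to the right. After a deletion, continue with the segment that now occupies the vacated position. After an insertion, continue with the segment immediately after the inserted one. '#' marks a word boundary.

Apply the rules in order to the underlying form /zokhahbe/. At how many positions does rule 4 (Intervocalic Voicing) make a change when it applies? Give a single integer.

(1) Progressive Voicing Assimilation: [zokhahbe] → [zokhahpe]
(2) h-Deletion: [zokhahpe] → [zokape]
(3) Geminate Reduction: no change — [zokape]
(4) Intervocalic Voicing: [zokape] → [zogabe]
Rule 4 changed 2 position(s).

2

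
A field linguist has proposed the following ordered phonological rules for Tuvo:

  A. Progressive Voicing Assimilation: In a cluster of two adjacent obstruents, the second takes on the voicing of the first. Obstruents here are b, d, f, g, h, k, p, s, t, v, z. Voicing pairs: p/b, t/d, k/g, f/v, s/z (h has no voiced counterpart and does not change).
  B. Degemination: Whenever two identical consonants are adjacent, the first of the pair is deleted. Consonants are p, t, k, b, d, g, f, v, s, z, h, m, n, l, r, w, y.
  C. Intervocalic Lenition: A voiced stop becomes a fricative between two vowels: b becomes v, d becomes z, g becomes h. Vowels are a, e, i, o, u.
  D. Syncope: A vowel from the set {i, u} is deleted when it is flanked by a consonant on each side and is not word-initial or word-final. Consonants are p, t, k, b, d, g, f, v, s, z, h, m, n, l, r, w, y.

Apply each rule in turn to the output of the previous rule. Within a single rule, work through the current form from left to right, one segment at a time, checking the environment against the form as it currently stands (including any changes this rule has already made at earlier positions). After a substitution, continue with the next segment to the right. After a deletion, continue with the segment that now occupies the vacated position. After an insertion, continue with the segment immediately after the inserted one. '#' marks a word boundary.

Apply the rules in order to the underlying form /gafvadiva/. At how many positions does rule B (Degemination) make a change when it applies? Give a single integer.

1

A Progressive Voicing Assimilation: [gafvadiva] → [gaffadiva]
B Degemination: [gaffadiva] → [gafadiva]
C Intervocalic Lenition: [gafadiva] → [gafaziva]
D Syncope: [gafaziva] → [gafazva]
Rule B changed 1 position(s).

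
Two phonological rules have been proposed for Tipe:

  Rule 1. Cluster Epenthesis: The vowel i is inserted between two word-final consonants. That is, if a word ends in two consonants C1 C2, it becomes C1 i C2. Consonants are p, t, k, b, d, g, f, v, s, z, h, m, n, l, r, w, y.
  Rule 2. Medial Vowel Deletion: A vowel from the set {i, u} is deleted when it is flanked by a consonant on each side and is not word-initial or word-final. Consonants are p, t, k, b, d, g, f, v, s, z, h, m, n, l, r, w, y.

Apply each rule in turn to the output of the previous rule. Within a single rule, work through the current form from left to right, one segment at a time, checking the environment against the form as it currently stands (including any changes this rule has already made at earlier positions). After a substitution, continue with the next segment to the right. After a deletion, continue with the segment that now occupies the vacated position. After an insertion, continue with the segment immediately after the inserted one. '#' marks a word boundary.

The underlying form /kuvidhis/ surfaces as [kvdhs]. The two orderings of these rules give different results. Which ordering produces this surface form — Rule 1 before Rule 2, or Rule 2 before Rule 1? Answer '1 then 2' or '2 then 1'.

Order 1 then 2:
  1 Cluster Epenthesis: no change — [kuvidhis]
  2 Medial Vowel Deletion: [kuvidhis] → [kvdhs]
  result: [kvdhs]
Order 2 then 1:
  2 Medial Vowel Deletion: [kuvidhis] → [kvdhs]
  1 Cluster Epenthesis: [kvdhs] → [kvdhis]
  result: [kvdhis]

1 then 2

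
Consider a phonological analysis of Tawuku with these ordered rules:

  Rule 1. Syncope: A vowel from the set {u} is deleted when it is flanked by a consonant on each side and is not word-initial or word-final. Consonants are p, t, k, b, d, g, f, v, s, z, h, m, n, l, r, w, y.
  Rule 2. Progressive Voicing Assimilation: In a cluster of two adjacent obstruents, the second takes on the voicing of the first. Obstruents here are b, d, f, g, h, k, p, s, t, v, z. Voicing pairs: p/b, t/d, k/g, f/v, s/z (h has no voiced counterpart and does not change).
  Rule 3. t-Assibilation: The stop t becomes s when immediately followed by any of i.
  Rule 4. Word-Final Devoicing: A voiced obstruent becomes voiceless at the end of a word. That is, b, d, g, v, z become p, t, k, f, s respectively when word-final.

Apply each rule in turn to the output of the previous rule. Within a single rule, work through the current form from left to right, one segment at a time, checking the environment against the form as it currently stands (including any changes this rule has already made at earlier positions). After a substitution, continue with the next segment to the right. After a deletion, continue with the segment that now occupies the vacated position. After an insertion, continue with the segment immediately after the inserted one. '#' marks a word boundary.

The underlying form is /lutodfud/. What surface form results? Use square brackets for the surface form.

[ltodvt]

Rule 1 Syncope: [lutodfud] → [ltodfd]
Rule 2 Progressive Voicing Assimilation: [ltodfd] → [ltodvd]
Rule 3 t-Assibilation: no change — [ltodvd]
Rule 4 Word-Final Devoicing: [ltodvd] → [ltodvt]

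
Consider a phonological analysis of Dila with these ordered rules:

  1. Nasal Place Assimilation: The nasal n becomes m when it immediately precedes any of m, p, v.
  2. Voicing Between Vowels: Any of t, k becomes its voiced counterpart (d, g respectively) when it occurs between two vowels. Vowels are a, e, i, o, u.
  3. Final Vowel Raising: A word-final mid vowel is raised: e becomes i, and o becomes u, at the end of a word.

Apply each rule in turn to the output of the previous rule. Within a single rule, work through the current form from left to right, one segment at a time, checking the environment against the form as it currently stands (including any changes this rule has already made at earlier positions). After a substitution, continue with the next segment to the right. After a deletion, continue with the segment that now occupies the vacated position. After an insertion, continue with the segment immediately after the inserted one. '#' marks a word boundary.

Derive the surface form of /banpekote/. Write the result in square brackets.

1 Nasal Place Assimilation: [banpekote] → [bampekote]
2 Voicing Between Vowels: [bampekote] → [bampegode]
3 Final Vowel Raising: [bampegode] → [bampegodi]

[bampegodi]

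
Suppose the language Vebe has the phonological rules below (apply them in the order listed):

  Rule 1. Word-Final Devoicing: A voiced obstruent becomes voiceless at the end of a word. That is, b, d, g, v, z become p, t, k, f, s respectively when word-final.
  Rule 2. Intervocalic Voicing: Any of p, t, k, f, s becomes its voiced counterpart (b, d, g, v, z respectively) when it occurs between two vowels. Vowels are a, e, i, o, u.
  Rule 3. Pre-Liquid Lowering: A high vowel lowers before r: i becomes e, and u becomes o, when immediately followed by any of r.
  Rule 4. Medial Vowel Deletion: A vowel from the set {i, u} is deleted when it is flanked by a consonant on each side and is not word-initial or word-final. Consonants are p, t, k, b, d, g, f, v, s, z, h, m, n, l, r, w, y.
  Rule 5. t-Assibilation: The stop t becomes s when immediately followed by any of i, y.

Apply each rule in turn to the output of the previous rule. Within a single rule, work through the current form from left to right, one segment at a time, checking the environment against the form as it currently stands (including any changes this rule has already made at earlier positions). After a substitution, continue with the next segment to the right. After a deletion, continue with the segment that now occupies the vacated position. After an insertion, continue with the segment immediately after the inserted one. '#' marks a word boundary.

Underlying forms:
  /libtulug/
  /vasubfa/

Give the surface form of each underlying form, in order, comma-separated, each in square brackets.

/libtulug/:
  Rule 1 Word-Final Devoicing: [libtulug] → [libtuluk]
  Rule 2 Intervocalic Voicing: no change — [libtuluk]
  Rule 3 Pre-Liquid Lowering: no change — [libtuluk]
  Rule 4 Medial Vowel Deletion: [libtuluk] → [lbtlk]
  Rule 5 t-Assibilation: no change — [lbtlk]
/vasubfa/:
  Rule 1 Word-Final Devoicing: no change — [vasubfa]
  Rule 2 Intervocalic Voicing: [vasubfa] → [vazubfa]
  Rule 3 Pre-Liquid Lowering: no change — [vazubfa]
  Rule 4 Medial Vowel Deletion: [vazubfa] → [vazbfa]
  Rule 5 t-Assibilation: no change — [vazbfa]

[lbtlk], [vazbfa]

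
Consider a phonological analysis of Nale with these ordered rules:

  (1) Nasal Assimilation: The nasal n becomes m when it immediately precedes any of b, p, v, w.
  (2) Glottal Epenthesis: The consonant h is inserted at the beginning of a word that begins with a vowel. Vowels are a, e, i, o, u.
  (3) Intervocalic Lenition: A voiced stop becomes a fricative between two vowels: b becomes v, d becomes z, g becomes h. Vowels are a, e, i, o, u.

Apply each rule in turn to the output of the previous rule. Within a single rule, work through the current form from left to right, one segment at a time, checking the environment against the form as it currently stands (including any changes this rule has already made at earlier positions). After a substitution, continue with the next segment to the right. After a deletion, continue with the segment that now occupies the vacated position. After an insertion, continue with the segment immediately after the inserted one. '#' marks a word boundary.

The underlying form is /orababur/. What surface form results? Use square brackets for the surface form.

(1) Nasal Assimilation: no change — [orababur]
(2) Glottal Epenthesis: [orababur] → [horababur]
(3) Intervocalic Lenition: [horababur] → [horavavur]

[horavavur]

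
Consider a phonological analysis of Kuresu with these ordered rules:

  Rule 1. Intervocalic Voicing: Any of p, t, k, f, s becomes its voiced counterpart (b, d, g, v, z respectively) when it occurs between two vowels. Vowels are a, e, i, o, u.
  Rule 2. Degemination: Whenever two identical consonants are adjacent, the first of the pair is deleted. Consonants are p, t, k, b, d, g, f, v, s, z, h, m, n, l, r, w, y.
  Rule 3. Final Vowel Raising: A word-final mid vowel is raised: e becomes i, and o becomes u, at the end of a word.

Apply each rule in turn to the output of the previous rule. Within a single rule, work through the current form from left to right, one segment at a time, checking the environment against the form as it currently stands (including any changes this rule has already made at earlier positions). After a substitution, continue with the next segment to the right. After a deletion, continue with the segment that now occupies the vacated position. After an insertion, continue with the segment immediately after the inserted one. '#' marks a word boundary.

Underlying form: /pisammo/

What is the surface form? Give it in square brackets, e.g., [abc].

Rule 1 Intervocalic Voicing: [pisammo] → [pizammo]
Rule 2 Degemination: [pizammo] → [pizamo]
Rule 3 Final Vowel Raising: [pizamo] → [pizamu]

[pizamu]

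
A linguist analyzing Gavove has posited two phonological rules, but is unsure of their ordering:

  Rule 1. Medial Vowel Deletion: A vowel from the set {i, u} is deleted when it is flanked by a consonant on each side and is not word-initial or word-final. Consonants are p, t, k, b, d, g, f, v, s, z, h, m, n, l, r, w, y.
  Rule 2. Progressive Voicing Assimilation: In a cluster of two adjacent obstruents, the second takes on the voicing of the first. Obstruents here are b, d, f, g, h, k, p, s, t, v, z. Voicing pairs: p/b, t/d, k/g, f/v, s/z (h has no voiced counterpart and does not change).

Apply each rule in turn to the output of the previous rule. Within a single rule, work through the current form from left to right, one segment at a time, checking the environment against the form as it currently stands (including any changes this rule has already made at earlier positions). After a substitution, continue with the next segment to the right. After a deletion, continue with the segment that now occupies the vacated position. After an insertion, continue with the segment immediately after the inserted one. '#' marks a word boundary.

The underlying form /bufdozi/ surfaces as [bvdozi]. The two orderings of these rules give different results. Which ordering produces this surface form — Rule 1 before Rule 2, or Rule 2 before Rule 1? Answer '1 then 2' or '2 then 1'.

Order 1 then 2:
  1 Medial Vowel Deletion: [bufdozi] → [bfdozi]
  2 Progressive Voicing Assimilation: [bfdozi] → [bvdozi]
  result: [bvdozi]
Order 2 then 1:
  2 Progressive Voicing Assimilation: [bufdozi] → [buftozi]
  1 Medial Vowel Deletion: [buftozi] → [bftozi]
  result: [bftozi]

1 then 2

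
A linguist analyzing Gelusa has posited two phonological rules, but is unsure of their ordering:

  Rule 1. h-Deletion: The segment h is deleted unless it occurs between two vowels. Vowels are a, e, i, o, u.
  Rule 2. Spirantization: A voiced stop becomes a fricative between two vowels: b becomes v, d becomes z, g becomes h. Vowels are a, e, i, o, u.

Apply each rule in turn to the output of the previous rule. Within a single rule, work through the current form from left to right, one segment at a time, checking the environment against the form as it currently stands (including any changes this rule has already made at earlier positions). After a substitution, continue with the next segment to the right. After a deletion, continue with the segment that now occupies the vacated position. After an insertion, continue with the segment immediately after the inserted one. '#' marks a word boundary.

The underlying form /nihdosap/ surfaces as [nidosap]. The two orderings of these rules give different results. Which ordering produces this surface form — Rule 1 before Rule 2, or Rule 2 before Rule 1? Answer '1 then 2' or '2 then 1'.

Order 1 then 2:
  1 h-Deletion: [nihdosap] → [nidosap]
  2 Spirantization: [nidosap] → [nizosap]
  result: [nizosap]
Order 2 then 1:
  2 Spirantization: no change — [nihdosap]
  1 h-Deletion: [nihdosap] → [nidosap]
  result: [nidosap]

2 then 1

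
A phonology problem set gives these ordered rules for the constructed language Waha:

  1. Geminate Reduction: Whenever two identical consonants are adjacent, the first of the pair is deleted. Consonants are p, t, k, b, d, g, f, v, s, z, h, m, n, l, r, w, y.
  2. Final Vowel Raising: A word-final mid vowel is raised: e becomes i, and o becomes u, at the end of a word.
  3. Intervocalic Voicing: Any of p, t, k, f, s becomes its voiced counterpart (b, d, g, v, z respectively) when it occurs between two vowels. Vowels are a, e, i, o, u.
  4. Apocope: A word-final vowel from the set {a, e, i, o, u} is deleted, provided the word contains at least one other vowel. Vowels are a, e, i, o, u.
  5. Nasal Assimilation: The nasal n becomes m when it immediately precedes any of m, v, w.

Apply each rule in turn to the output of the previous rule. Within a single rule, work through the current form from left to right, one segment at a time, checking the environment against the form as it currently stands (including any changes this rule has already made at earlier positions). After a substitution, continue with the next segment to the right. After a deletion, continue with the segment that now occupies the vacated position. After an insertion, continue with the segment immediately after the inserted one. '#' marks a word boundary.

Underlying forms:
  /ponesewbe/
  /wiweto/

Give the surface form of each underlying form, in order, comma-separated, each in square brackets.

/ponesewbe/:
  1 Geminate Reduction: no change — [ponesewbe]
  2 Final Vowel Raising: [ponesewbe] → [ponesewbi]
  3 Intervocalic Voicing: [ponesewbi] → [ponezewbi]
  4 Apocope: [ponezewbi] → [ponezewb]
  5 Nasal Assimilation: no change — [ponezewb]
/wiweto/:
  1 Geminate Reduction: no change — [wiweto]
  2 Final Vowel Raising: [wiweto] → [wiwetu]
  3 Intervocalic Voicing: [wiwetu] → [wiwedu]
  4 Apocope: [wiwedu] → [wiwed]
  5 Nasal Assimilation: no change — [wiwed]

[ponezewb], [wiwed]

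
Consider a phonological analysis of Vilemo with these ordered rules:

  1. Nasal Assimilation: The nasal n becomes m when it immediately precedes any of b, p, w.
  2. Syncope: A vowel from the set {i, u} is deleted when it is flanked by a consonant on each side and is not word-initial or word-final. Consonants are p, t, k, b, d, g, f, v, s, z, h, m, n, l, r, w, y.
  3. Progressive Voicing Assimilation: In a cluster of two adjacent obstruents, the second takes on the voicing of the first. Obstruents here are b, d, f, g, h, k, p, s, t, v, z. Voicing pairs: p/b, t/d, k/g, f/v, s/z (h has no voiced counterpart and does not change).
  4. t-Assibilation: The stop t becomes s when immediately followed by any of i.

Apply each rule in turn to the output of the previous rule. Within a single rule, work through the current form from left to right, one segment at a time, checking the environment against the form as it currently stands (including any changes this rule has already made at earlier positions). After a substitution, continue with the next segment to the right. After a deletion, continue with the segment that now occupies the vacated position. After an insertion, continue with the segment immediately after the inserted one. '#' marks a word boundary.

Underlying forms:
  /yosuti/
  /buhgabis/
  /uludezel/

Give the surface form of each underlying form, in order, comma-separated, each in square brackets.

/yosuti/:
  1 Nasal Assimilation: no change — [yosuti]
  2 Syncope: [yosuti] → [yosti]
  3 Progressive Voicing Assimilation: no change — [yosti]
  4 t-Assibilation: [yosti] → [yossi]
/buhgabis/:
  1 Nasal Assimilation: no change — [buhgabis]
  2 Syncope: [buhgabis] → [bhgabs]
  3 Progressive Voicing Assimilation: [bhgabs] → [bhkabz]
  4 t-Assibilation: no change — [bhkabz]
/uludezel/:
  1 Nasal Assimilation: no change — [uludezel]
  2 Syncope: [uludezel] → [uldezel]
  3 Progressive Voicing Assimilation: no change — [uldezel]
  4 t-Assibilation: no change — [uldezel]

[yossi], [bhkabz], [uldezel]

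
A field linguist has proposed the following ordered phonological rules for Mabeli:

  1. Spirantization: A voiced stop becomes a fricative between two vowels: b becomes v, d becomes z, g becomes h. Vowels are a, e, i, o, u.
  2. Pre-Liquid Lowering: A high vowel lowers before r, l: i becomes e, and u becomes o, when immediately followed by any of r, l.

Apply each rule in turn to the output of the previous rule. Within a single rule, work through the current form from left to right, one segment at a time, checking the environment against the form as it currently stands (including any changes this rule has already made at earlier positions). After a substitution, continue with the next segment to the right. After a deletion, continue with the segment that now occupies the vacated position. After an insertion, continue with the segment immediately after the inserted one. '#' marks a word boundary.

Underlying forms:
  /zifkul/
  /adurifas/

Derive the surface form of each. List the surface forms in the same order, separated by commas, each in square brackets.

[zifkol], [azorifas]

/zifkul/:
  1 Spirantization: no change — [zifkul]
  2 Pre-Liquid Lowering: [zifkul] → [zifkol]
/adurifas/:
  1 Spirantization: [adurifas] → [azurifas]
  2 Pre-Liquid Lowering: [azurifas] → [azorifas]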